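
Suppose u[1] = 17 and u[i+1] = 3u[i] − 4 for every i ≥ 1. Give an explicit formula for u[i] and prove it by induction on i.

Claim: u[i] = 5·3^i + 2.

Base case: u[1] = 17, and 5·3^1 + 2 = 15 + 2 = 17.
Assume u[r] = 5·3^r + 2 for some r ≥ 1.
Then u[r+1] = 3u[r] − 4 = 3·(5·3^r + 2) − 4 = 15·3^r + 6 − 4 = 5·3^{r+1} + 2.
By induction, u[i] = 5·3^i + 2 for all i ≥ 1.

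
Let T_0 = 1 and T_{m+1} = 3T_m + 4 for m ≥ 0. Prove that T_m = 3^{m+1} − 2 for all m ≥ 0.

Base case: T_0 = 1, and 3^{0+1} − 2 = 3 − 2 = 1.
Assume T_j = 3^{j+1} − 2 for some j ≥ 0.
Then T_{j+1} = 3T_j + 4 = 3·(3^{j+1} − 2) + 4 = 3^{j+2} − 6 + 4 = 3^{j+2} − 2.
This completes the inductive step, so T_m = 3^{m+1} − 2 for all m ≥ 0.

T_m = 3^{m+1} − 2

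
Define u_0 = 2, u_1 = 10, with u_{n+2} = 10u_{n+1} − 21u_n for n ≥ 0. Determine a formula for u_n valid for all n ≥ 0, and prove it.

Claim: u_n = 3^n + 7^n.

Base cases: u_0 = 2 and 3^0 + 7^0 = 2; u_1 = 10 and 3^1 + 7^1 = 10.
Assume u_j = 3^j + 7^j for all 0 ≤ j ≤ m, where m ≥ 1.
Then u_{m+1} = 10u_m − 21u_{m−1} = 10·(3^m + 7^m) − 21·(3^{m−1} + 7^{m−1}) = (10·3 − 21)3^{m−1} + (10·7 − 21)7^{m−1} = 9·3^{m−1} + 49·7^{m−1} = 3^{m+1} + 7^{m+1}.
Hence u_n = 3^n + 7^n for every n ≥ 0, by strong induction.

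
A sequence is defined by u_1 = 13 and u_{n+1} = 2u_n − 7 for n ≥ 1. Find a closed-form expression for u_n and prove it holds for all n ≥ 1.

Claim: u_n = 3·2^n + 7.

Base case: u_1 = 13, and 3·2^1 + 7 = 6 + 7 = 13.
Assume u_r = 3·2^r + 7 for some r ≥ 1.
Then u_{r+1} = 2u_r − 7 = 2·(3·2^r + 7) − 7 = 6·2^r + 14 − 7 = 3·2^{r+1} + 7.
Hence u_n = 3·2^n + 7 for every n ≥ 1, by induction.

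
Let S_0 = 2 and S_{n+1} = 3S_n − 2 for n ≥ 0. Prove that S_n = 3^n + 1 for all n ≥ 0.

Base case: S_0 = 2, and 3^0 + 1 = 1 + 1 = 2.
Assume S_j = 3^j + 1 for some j ≥ 0.
Then S_{j+1} = 3S_j − 2 = 3·(3^j + 1) − 2 = 3^{j+1} + 3 − 2 = 3^{j+1} + 1.
So the formula holds for j+1, and by induction S_n = 3^n + 1 for all n ≥ 0.

S_n = 3^n + 1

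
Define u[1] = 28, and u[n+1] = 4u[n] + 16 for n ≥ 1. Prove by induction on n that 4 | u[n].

Base case: u[1] = 28 = 4·7, so 4 | u[1].
Assume 4 | u[r], so u[r] = 4t for some integer t.
Then u[r+1] = 4u[r] + 16 = 4·(4t) + 16 = 4(4t + 4), so 4 | u[r+1].
This completes the inductive step, so 4 | u[n] for all n ≥ 1.

4 | u[n]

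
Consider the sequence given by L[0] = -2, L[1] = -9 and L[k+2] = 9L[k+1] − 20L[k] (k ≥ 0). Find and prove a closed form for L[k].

Claim: L[k] = -5^k − 4^k.

Base cases: L[0] = -2 and -5^0 − 4^0 = -2; L[1] = -9 and -5^1 − 4^1 = -9.
Assume L[i] = -5^i − 4^i for all 0 ≤ i ≤ j, where j ≥ 1.
Then L[j+1] = 9L[j] − 20L[j−1] = 9·(-5^j − 4^j) − 20·(-5^{j−1} − 4^{j−1}) = -(9·5 − 20)5^{j−1} − (9·4 − 20)4^{j−1} = -25·5^{j−1} − 16·4^{j−1} = -5^{j+1} − 4^{j+1}.
So the formula holds for j+1, and by strong induction L[k] = -5^k − 4^k for all k ≥ 0.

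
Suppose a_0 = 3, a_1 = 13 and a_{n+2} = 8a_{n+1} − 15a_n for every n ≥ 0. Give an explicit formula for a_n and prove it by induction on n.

Claim: a_n = 3^n + 2·5^n.

Base cases: a_0 = 3 and 3^0 + 2·5^0 = 3; a_1 = 13 and 3^1 + 2·5^1 = 13.
Assume a_j = 3^j + 2·5^j for all 0 ≤ j ≤ r, where r ≥ 1.
Then a_{r+1} = 8a_r − 15a_{r−1} = 8·(3^r + 2·5^r) − 15·(3^{r−1} + 2·5^{r−1}) = (8·3 − 15)3^{r−1} + 2·(8·5 − 15)5^{r−1} = 9·3^{r−1} + 50·5^{r−1} = 3^{r+1} + 2·5^{r+1}.
By strong induction, a_n = 3^n + 2·5^n for all n ≥ 0.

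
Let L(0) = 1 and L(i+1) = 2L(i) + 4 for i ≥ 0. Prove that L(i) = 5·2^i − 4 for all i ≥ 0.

Base case: L(0) = 1, and 5·2^0 − 4 = 5 − 4 = 1.
Assume L(r) = 5·2^r − 4 for some r ≥ 0.
Then L(r+1) = 2L(r) + 4 = 2·(5·2^r − 4) + 4 = 10·2^r − 8 + 4 = 5·2^{r+1} − 4.
So the formula holds for r+1, and by induction L(i) = 5·2^i − 4 for all i ≥ 0.

L(i) = 5·2^i − 4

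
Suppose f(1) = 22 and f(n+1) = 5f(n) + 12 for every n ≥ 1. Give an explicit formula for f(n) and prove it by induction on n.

Claim: f(n) = 5^{n+1} − 3.

Base case: f(1) = 22, and 5^{1+1} − 3 = 25 − 3 = 22.
Assume f(r) = 5^{r+1} − 3 for some r ≥ 1.
Then f(r+1) = 5f(r) + 12 = 5·(5^{r+1} − 3) + 12 = 5^{r+2} − 15 + 12 = 5^{r+2} − 3.
Hence f(n) = 5^{n+1} − 3 for every n ≥ 1, by induction.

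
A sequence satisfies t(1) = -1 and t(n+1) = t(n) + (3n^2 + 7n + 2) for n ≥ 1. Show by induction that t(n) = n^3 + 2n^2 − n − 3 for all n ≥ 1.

Base case: t(1) = -1, and 1^3 + 2·1^2 − 1 − 3 = -1.
Assume t(k) = k^3 + 2k^2 − k − 3.
Then t(k+1) = t(k) + (3k^2 + 7k + 2) = (k^3 + 2k^2 − k − 3) + (3k^2 + 7k + 2) = k^3 + 5k^2 + 6k − 1,
and (k+1)^3 + 2·(k+1)^2 − (k+1) − 3 = k^3 + 5k^2 + 6k − 1.
By induction, t(n) = n^3 + 2n^2 − n − 3 for all n ≥ 1.

t(n) = n^3 + 2n^2 − n − 3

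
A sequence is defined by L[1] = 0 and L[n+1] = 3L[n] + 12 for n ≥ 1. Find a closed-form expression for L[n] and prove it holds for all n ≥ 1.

Claim: L[n] = 2·3^n − 6.

Base case: L[1] = 0, and 2·3^1 − 6 = 6 − 6 = 0.
Assume L[k] = 2·3^k − 6 for some k ≥ 1.
Then L[k+1] = 3L[k] + 12 = 3·(2·3^k − 6) + 12 = 6·3^k − 18 + 12 = 2·3^{k+1} − 6.
By induction, L[n] = 2·3^n − 6 for all n ≥ 1.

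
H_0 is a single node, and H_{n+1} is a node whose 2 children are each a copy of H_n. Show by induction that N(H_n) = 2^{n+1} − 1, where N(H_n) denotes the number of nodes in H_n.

Base case: N(H_0) = 1, and 2^{0+1} − 1 = 1.
Assume N(H_r) = 2^{r+1} − 1.
Then N(H_{r+1}) = 1 + 2N(H_r) = 1 + 2(2^{r+1} − 1) = 2^{r+2} − 2 + 1 = 2^{r+2} − 1.
Hence N(H_n) = 2^{n+1} − 1 for every n ≥ 0, by induction.

N(H_n) = 2^{n+1} − 1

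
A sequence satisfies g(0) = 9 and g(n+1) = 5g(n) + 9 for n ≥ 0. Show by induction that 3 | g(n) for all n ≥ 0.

Base case: g(0) = 9 = 3·3, so 3 | g(0).
Assume 3 | g(k), so g(k) = 3t for some integer t.
Then g(k+1) = 5g(k) + 9 = 5·(3t) + 9 = 3(5t + 3), so 3 | g(k+1).
This completes the inductive step, so 3 | g(n) for all n ≥ 0.

3 | g(n)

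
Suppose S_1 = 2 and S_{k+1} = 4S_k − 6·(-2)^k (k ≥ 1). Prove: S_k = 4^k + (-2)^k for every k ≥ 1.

Base case: S_1 = 2, and 4^1 + (-2)^1 = 4 − 2 = 2.
Assume S_j = 4^j + (-2)^j for some j ≥ 1.
Then S_{j+1} = 4S_j − 6·(-2)^j = 4·(4^j + (-2)^j) − 6·(-2)^j = 4^{j+1} + 4·(-2)^j − 6·(-2)^j = 4^{j+1} − 2·(-2)^j = 4^{j+1} + (-2)^{j+1}.
Hence S_k = 4^k + (-2)^k for every k ≥ 1, by induction.

S_k = 4^k + (-2)^k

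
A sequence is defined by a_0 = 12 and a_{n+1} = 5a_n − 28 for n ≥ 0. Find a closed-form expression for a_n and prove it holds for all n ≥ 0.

Claim: a_n = 5^{n+1} + 7.

Base case: a_0 = 12, and 5^{0+1} + 7 = 5 + 7 = 12.
Assume a_r = 5^{r+1} + 7 for some r ≥ 0.
Then a_{r+1} = 5a_r − 28 = 5·(5^{r+1} + 7) − 28 = 5^{r+2} + 35 − 28 = 5^{r+2} + 7.
By induction, a_n = 5^{n+1} + 7 for all n ≥ 0.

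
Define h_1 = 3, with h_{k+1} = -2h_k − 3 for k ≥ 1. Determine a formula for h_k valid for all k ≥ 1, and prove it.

Claim: h_k = -2·(-2)^k − 1.

Base case: h_1 = 3, and -2·(-2)^1 − 1 = 4 − 1 = 3.
Assume h_r = -2·(-2)^r − 1 for some r ≥ 1.
Then h_{r+1} = -2h_r − 3 = -2·(-2·(-2)^r − 1) − 3 = 4·(-2)^r + 2 − 3 = -2·(-2)^{r+1} − 1.
This completes the inductive step, so h_k = -2·(-2)^k − 1 for all k ≥ 1.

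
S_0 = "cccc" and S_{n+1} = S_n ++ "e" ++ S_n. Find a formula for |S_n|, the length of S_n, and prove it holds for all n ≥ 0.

Claim: |S_n| = 5·2^n − 1.

Base case: |S_0| = 4, and 5·2^0 − 1 = 4.
Assume |S_r| = 5·2^r − 1.
Then |S_{r+1}| = |S_r| + 1 + |S_r| = 2|S_r| + 1 = 2(5·2^r − 1) + 1 = 5·2^{r+1} − 2 + 1 = 5·2^{r+1} − 1.
Hence |S_n| = 5·2^n − 1 for every n ≥ 0, by induction.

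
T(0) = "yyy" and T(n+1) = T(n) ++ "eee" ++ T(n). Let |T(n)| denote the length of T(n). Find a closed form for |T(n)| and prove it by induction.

Claim: |T(n)| = 6·2^n − 3.

Base case: |T(0)| = 3, and 6·2^0 − 3 = 3.
Assume |T(r)| = 6·2^r − 3.
Then |T(r+1)| = |T(r)| + 3 + |T(r)| = 2|T(r)| + 3 = 2(6·2^r − 3) + 3 = 6·2^{r+1} − 6 + 3 = 6·2^{r+1} − 3.
This completes the inductive step, so |T(n)| = 6·2^n − 3 for all n ≥ 0.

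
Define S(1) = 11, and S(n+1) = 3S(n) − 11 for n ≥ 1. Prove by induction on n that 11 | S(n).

Base case: S(1) = 11 = 11·1, so 11 | S(1).
Assume 11 | S(k), so S(k) = 11t for some integer t.
Then S(k+1) = 3S(k) − 11 = 3·(11t) − 11 = 11(3t − 1), so 11 | S(k+1).
This completes the inductive step, so 11 | S(n) for all n ≥ 1.

11 | S(n)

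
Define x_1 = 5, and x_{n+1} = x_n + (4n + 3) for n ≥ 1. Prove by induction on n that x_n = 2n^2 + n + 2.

Base case: x_1 = 5, and 2·1^2 + 1 + 2 = 5.
Assume x_m = 2m^2 + m + 2.
Then x_{m+1} = x_m + (4m + 3) = (2m^2 + m + 2) + (4m + 3) = 2m^2 + 5m + 5,
and 2·(m+1)^2 + (m+1) + 2 = 2m^2 + 5m + 5.
This completes the inductive step, so x_n = 2n^2 + n + 2 for all n ≥ 1.

x_n = 2n^2 + n + 2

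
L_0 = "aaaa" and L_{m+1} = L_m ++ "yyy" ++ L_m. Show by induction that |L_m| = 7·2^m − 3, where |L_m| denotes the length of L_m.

Base case: |L_0| = 4, and 7·2^0 − 3 = 4.
Assume |L_r| = 7·2^r − 3.
Then |L_{r+1}| = |L_r| + 3 + |L_r| = 2|L_r| + 3 = 2(7·2^r − 3) + 3 = 7·2^{r+1} − 6 + 3 = 7·2^{r+1} − 3.
So the formula holds for r+1, and by induction |L_m| = 7·2^m − 3 for all m ≥ 0.

|L_m| = 7·2^m − 3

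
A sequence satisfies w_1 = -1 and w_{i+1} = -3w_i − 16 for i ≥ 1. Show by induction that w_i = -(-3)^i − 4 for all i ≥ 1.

Base case: w_1 = -1, and -(-3)^1 − 4 = 3 − 4 = -1.
Assume w_k = -(-3)^k − 4 for some k ≥ 1.
Then w_{k+1} = -3w_k − 16 = -3·(-(-3)^k − 4) − 16 = 3·(-3)^k + 12 − 16 = -(-3)^{k+1} − 4.
So the formula holds for k+1, and by induction w_i = -(-3)^i − 4 for all i ≥ 1.

w_i = -(-3)^i − 4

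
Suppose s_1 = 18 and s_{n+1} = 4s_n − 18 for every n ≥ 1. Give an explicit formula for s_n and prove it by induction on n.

Claim: s_n = 3·4^n + 6.

Base case: s_1 = 18, and 3·4^1 + 6 = 12 + 6 = 18.
Assume s_j = 3·4^j + 6 for some j ≥ 1.
Then s_{j+1} = 4s_j − 18 = 4·(3·4^j + 6) − 18 = 12·4^j + 24 − 18 = 3·4^{j+1} + 6.
By induction, s_n = 3·4^n + 6 for all n ≥ 1.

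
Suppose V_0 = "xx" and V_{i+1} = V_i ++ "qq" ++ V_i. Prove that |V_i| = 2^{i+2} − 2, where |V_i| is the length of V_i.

Base case: |V_0| = 2, and 2^{0+2} − 2 = 2.
Assume |V_k| = 2^{k+2} − 2.
Then |V_{k+1}| = |V_k| + 2 + |V_k| = 2|V_k| + 2 = 2(2^{k+2} − 2) + 2 = 2^{k+3} − 4 + 2 = 2^{k+3} − 2.
This completes the inductive step, so |V_i| = 2^{i+2} − 2 for all i ≥ 0.

|V_i| = 2^{i+2} − 2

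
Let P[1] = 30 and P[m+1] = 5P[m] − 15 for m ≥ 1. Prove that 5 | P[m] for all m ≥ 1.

Base case: P[1] = 30 = 5·6, so 5 | P[1].
Assume 5 | P[j], so P[j] = 5t for some integer t.
Then P[j+1] = 5P[j] − 15 = 5·(5t) − 15 = 5(5t − 3), so 5 | P[j+1].
Hence 5 | P[m] for every m ≥ 1, by induction.

5 | P[m]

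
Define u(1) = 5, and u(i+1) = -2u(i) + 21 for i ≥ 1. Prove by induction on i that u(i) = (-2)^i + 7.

Base case: u(1) = 5, and (-2)^1 + 7 = -2 + 7 = 5.
Assume u(j) = (-2)^j + 7 for some j ≥ 1.
Then u(j+1) = -2u(j) + 21 = -2·((-2)^j + 7) + 21 = -2·(-2)^j − 14 + 21 = (-2)^{j+1} + 7.
By induction, u(i) = (-2)^i + 7 for all i ≥ 1.

u(i) = (-2)^i + 7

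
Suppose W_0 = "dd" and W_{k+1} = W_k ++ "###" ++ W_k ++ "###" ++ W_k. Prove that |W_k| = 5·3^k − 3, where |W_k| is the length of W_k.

Base case: |W_0| = 2, and 5·3^0 − 3 = 2.
Assume |W_r| = 5·3^r − 3.
Then |W_{r+1}| = 3|W_r| + 6 = 3(5·3^r − 3) + 6 = 5·3^{r+1} − 9 + 6 = 5·3^{r+1} − 3.
By induction, |W_k| = 5·3^k − 3 for all k ≥ 0.

|W_k| = 5·3^k − 3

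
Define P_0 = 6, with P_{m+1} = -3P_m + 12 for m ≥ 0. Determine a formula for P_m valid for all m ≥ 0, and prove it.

Claim: P_m = 3·(-3)^m + 3.

Base case: P_0 = 6, and 3·(-3)^0 + 3 = 3 + 3 = 6.
Assume P_r = 3·(-3)^r + 3 for some r ≥ 0.
Then P_{r+1} = -3P_r + 12 = -3·(3·(-3)^r + 3) + 12 = -9·(-3)^r − 9 + 12 = 3·(-3)^{r+1} + 3.
So the formula holds for r+1, and by induction P_m = 3·(-3)^m + 3 for all m ≥ 0.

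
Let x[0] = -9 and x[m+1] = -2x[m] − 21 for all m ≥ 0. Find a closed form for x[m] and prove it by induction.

Claim: x[m] = -2·(-2)^m − 7.

Base case: x[0] = -9, and -2·(-2)^0 − 7 = -2 − 7 = -9.
Assume x[j] = -2·(-2)^j − 7 for some j ≥ 0.
Then x[j+1] = -2x[j] − 21 = -2·(-2·(-2)^j − 7) − 21 = 4·(-2)^j + 14 − 21 = -2·(-2)^{j+1} − 7.
So the formula holds for j+1, and by induction x[m] = -2·(-2)^m − 7 for all m ≥ 0.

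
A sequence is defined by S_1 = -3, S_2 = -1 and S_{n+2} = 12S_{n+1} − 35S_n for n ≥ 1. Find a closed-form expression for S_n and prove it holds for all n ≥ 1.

Claim: S_n = 7^n − 2·5^n.

Base cases: S_1 = -3 and 7^1 − 2·5^1 = -3; S_2 = -1 and 7^2 − 2·5^2 = -1.
Assume S_i = 7^i − 2·5^i for all 1 ≤ i ≤ j, where j ≥ 2.
Then S_{j+1} = 12S_j − 35S_{j−1} = 12·(7^j − 2·5^j) − 35·(7^{j−1} − 2·5^{j−1}) = (12·7 − 35)7^{j−1} − 2·(12·5 − 35)5^{j−1} = 49·7^{j−1} − 50·5^{j−1} = 7^{j+1} − 2·5^{j+1}.
By strong induction, S_n = 7^n − 2·5^n for all n ≥ 1.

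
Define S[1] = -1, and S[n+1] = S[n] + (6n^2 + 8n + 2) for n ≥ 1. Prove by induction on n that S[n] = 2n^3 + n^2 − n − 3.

Base case: S[1] = -1, and 2·1^3 + 1^2 − 1 − 3 = -1.
Assume S[k] = 2k^3 + k^2 − k − 3.
Then S[k+1] = S[k] + (6k^2 + 8k + 2) = (2k^3 + k^2 − k − 3) + (6k^2 + 8k + 2) = 2k^3 + 7k^2 + 7k − 1,
and 2·(k+1)^3 + (k+1)^2 − (k+1) − 3 = 2k^3 + 7k^2 + 7k − 1.
By induction, S[n] = 2n^3 + n^2 − n − 3 for all n ≥ 1.

S[n] = 2n^3 + n^2 − n − 3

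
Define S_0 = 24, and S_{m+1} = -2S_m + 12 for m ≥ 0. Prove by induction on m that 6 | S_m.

Base case: S_0 = 24 = 6·4, so 6 | S_0.
Assume 6 | S_k, so S_k = 6t for some integer t.
Then S_{k+1} = -2S_k + 12 = -2·(6t) + 12 = 6(-2t + 2), so 6 | S_{k+1}.
By induction, 6 | S_m for all m ≥ 0.

6 | S_m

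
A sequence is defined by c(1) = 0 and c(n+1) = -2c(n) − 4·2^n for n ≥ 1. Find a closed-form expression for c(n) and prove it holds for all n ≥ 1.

Claim: c(n) = -(-2)^n − 2^n.

Base case: c(1) = 0, and -(-2)^1 − 2^1 = 2 − 2 = 0.
Assume c(m) = -(-2)^m − 2^m for some m ≥ 1.
Then c(m+1) = -2c(m) − 4·2^m = -2·(-(-2)^m − 2^m) − 4·2^m = -(-2)^{m+1} + 2·2^m − 4·2^m = -(-2)^{m+1} − 2·2^m = -(-2)^{m+1} − 2^{m+1}.
Hence c(n) = -(-2)^n − 2^n for every n ≥ 1, by induction.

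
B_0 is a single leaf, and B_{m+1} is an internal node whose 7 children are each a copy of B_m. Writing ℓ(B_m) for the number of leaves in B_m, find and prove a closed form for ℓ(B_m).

Claim: ℓ(B_m) = 7^m.

Base case: ℓ(B_0) = 1, and 7^0 = 1.
Assume ℓ(B_j) = 7^j.
Then ℓ(B_{j+1}) = 7·ℓ(B_j) = 7·7^j = 7^{j+1}.
Hence ℓ(B_m) = 7^m for every m ≥ 0, by induction.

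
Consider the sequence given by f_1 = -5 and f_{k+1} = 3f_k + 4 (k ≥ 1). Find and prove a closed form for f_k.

Claim: f_k = -3^k − 2.

Base case: f_1 = -5, and -3^1 − 2 = -3 − 2 = -5.
Assume f_m = -3^m − 2 for some m ≥ 1.
Then f_{m+1} = 3f_m + 4 = 3·(-3^m − 2) + 4 = -3^{m+1} − 6 + 4 = -3^{m+1} − 2.
By induction, f_k = -3^k − 2 for all k ≥ 1.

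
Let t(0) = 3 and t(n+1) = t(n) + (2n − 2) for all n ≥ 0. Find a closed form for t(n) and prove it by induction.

Claim: t(n) = n^2 − 3n + 3.

Base case: t(0) = 3, and 0^2 − 3·0 + 3 = 3.
Assume t(r) = r^2 − 3r + 3.
Then t(r+1) = t(r) + (2r − 2) = (r^2 − 3r + 3) + (2r − 2) = r^2 − r + 1,
and (r+1)^2 − 3·(r+1) + 3 = r^2 − r + 1.
By induction, t(n) = n^2 − 3n + 3 for all n ≥ 0.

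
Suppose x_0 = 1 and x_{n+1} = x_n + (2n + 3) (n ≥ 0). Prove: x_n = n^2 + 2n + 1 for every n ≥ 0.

Base case: x_0 = 1, and 0^2 + 2·0 + 1 = 1.
Assume x_m = m^2 + 2m + 1.
Then x_{m+1} = x_m + (2m + 3) = (m^2 + 2m + 1) + (2m + 3) = m^2 + 4m + 4,
and (m+1)^2 + 2·(m+1) + 1 = m^2 + 4m + 4.
This completes the inductive step, so x_n = n^2 + 2n + 1 for all n ≥ 0.

x_n = n^2 + 2n + 1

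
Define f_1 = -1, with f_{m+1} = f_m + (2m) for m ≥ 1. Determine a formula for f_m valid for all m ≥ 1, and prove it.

Claim: f_m = m^2 − m − 1.

Base case: f_1 = -1, and 1^2 − 1 − 1 = -1.
Assume f_j = j^2 − j − 1.
Then f_{j+1} = f_j + (2j) = (j^2 − j − 1) + (2j) = j^2 + j − 1,
and (j+1)^2 − (j+1) − 1 = j^2 + j − 1.
Hence f_m = m^2 − m − 1 for every m ≥ 1, by induction.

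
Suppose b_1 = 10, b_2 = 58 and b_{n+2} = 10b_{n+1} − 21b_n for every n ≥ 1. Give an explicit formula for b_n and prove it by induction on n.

Claim: b_n = 3^n + 7^n.

Base cases: b_1 = 10 and 3^1 + 7^1 = 10; b_2 = 58 and 3^2 + 7^2 = 58.
Assume b_i = 3^i + 7^i for all 1 ≤ i ≤ j, where j ≥ 2.
Then b_{j+1} = 10b_j − 21b_{j−1} = 10·(3^j + 7^j) − 21·(3^{j−1} + 7^{j−1}) = (10·3 − 21)3^{j−1} + (10·7 − 21)7^{j−1} = 9·3^{j−1} + 49·7^{j−1} = 3^{j+1} + 7^{j+1}.
By strong induction, b_n = 3^n + 7^n for all n ≥ 1.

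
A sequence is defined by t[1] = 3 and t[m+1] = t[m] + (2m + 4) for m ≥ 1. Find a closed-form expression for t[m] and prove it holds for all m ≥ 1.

Claim: t[m] = m^2 + 3m − 1.

Base case: t[1] = 3, and 1^2 + 3·1 − 1 = 3.
Assume t[k] = k^2 + 3k − 1.
Then t[k+1] = t[k] + (2k + 4) = (k^2 + 3k − 1) + (2k + 4) = k^2 + 5k + 3,
and (k+1)^2 + 3·(k+1) − 1 = k^2 + 5k + 3.
This completes the inductive step, so t[m] = m^2 + 3m − 1 for all m ≥ 1.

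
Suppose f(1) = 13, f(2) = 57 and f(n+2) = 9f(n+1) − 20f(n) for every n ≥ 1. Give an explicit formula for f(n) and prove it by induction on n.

Claim: f(n) = 5^n + 2·4^n.

Base cases: f(1) = 13 and 5^1 + 2·4^1 = 13; f(2) = 57 and 5^2 + 2·4^2 = 57.
Assume f(i) = 5^i + 2·4^i for all 1 ≤ i ≤ j, where j ≥ 2.
Then f(j+1) = 9f(j) − 20f(j−1) = 9·(5^j + 2·4^j) − 20·(5^{j−1} + 2·4^{j−1}) = (9·5 − 20)5^{j−1} + 2·(9·4 − 20)4^{j−1} = 25·5^{j−1} + 32·4^{j−1} = 5^{j+1} + 2·4^{j+1}.
So the formula holds for j+1, and by strong induction f(n) = 5^n + 2·4^n for all n ≥ 1.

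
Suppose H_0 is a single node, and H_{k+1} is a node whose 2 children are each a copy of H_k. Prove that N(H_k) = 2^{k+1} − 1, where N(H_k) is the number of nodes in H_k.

Base case: N(H_0) = 1, and 2^{0+1} − 1 = 1.
Assume N(H_m) = 2^{m+1} − 1.
Then N(H_{m+1}) = 1 + 2N(H_m) = 1 + 2(2^{m+1} − 1) = 2^{m+2} − 2 + 1 = 2^{m+2} − 1.
This completes the inductive step, so N(H_k) = 2^{k+1} − 1 for all k ≥ 0.

N(H_k) = 2^{k+1} − 1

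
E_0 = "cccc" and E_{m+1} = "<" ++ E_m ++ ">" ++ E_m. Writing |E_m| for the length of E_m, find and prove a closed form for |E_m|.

Claim: |E_m| = 6·2^m − 2.

Base case: |E_0| = 4, and 6·2^0 − 2 = 4.
Assume |E_r| = 6·2^r − 2.
Then |E_{r+1}| = 1 + |E_r| + 1 + |E_r| = 2|E_r| + 2 = 2(6·2^r − 2) + 2 = 6·2^{r+1} − 4 + 2 = 6·2^{r+1} − 2.
This completes the inductive step, so |E_m| = 6·2^m − 2 for all m ≥ 0.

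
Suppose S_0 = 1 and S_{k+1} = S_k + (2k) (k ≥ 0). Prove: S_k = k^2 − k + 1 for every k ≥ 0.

Base case: S_0 = 1, and 0^2 − 0 + 1 = 1.
Assume S_m = m^2 − m + 1.
Then S_{m+1} = S_m + (2m) = (m^2 − m + 1) + (2m) = m^2 + m + 1,
and (m+1)^2 − (m+1) + 1 = m^2 + m + 1.
This completes the inductive step, so S_k = k^2 − k + 1 for all k ≥ 0.

S_k = k^2 − k + 1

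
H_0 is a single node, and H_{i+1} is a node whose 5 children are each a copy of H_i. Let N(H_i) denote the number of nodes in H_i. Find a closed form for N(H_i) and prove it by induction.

Claim: N(H_i) = (5^{i+1} − 1)/4.

Base case: N(H_0) = 1, and (5^{0+1} − 1)/4 = 1.
Assume N(H_j) = (5^{j+1} − 1)/4.
Then N(H_{j+1}) = 1 + 5N(H_j) = 1 + 5·(5^{j+1} − 1)/4 = 1 + (5^{j+2} − 5)/4 = (4 + 5^{j+2} − 5)/4 = (5^{j+2} − 1)/4.
This completes the inductive step, so N(H_i) = (5^{i+1} − 1)/4 for all i ≥ 0.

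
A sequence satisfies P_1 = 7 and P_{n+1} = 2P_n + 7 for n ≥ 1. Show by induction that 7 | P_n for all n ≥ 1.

Base case: P_1 = 7 = 7·1, so 7 | P_1.
Assume 7 | P_k, so P_k = 7t for some integer t.
Then P_{k+1} = 2P_k + 7 = 2·(7t) + 7 = 7(2t + 1), so 7 | P_{k+1}.
So the property holds for k+1, and by induction 7 | P_n for all n ≥ 1.

7 | P_n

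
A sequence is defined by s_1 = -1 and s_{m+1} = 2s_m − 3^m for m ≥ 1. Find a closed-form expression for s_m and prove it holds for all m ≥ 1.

Claim: s_m = 2^m − 3^m.

Base case: s_1 = -1, and 2^1 − 3^1 = 2 − 3 = -1.
Assume s_j = 2^j − 3^j for some j ≥ 1.
Then s_{j+1} = 2s_j − 3^j = 2·(2^j − 3^j) − 3^j = 2^{j+1} − 2·3^j − 3^j = 2^{j+1} − 3·3^j = 2^{j+1} − 3^{j+1}.
By induction, s_m = 2^m − 3^m for all m ≥ 1.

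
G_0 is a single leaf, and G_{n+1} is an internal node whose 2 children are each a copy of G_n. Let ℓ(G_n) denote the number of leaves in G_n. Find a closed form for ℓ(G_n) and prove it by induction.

Claim: ℓ(G_n) = 2^n.

Base case: ℓ(G_0) = 1, and 2^0 = 1.
Assume ℓ(G_k) = 2^k.
Then ℓ(G_{k+1}) = 2·ℓ(G_k) = 2·2^k = 2^{k+1}.
So the formula holds for k+1, and by induction ℓ(G_n) = 2^n for all n ≥ 0.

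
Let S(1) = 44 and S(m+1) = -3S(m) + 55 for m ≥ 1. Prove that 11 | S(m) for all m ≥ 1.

Base case: S(1) = 44 = 11·4, so 11 | S(1).
Assume 11 | S(j), so S(j) = 11t for some integer t.
Then S(j+1) = -3S(j) + 55 = -3·(11t) + 55 = 11(-3t + 5), so 11 | S(j+1).
So the property holds for j+1, and by induction 11 | S(m) for all m ≥ 1.

11 | S(m)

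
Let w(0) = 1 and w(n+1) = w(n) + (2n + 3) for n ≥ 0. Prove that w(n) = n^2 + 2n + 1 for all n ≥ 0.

Base case: w(0) = 1, and 0^2 + 2·0 + 1 = 1.
Assume w(m) = m^2 + 2m + 1.
Then w(m+1) = w(m) + (2m + 3) = (m^2 + 2m + 1) + (2m + 3) = m^2 + 4m + 4,
and (m+1)^2 + 2·(m+1) + 1 = m^2 + 4m + 4.
By induction, w(n) = n^2 + 2n + 1 for all n ≥ 0.

w(n) = n^2 + 2n + 1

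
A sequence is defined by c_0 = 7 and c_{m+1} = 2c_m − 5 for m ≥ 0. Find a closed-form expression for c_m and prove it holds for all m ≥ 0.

Claim: c_m = 2^{m+1} + 5.

Base case: c_0 = 7, and 2^{0+1} + 5 = 2 + 5 = 7.
Assume c_k = 2^{k+1} + 5 for some k ≥ 0.
Then c_{k+1} = 2c_k − 5 = 2·(2^{k+1} + 5) − 5 = 2^{k+2} + 10 − 5 = 2^{k+2} + 5.
This completes the inductive step, so c_m = 2^{m+1} + 5 for all m ≥ 0.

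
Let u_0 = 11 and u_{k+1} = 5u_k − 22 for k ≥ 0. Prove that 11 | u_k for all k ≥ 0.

Base case: u_0 = 11 = 11·1, so 11 | u_0.
Assume 11 | u_r, so u_r = 11t for some integer t.
Then u_{r+1} = 5u_r − 22 = 5·(11t) − 22 = 11(5t − 2), so 11 | u_{r+1}.
Hence 11 | u_k for every k ≥ 0, by induction.

11 | u_k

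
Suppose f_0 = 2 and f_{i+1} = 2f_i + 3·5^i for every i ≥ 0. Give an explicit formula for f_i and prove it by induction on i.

Claim: f_i = 2^i + 5^i.

Base case: f_0 = 2, and 2^0 + 5^0 = 1 + 1 = 2.
Assume f_j = 2^j + 5^j for some j ≥ 0.
Then f_{j+1} = 2f_j + 3·5^j = 2·(2^j + 5^j) + 3·5^j = 2^{j+1} + 2·5^j + 3·5^j = 2^{j+1} + 5·5^j = 2^{j+1} + 5^{j+1}.
So the formula holds for j+1, and by induction f_i = 2^i + 5^i for all i ≥ 0.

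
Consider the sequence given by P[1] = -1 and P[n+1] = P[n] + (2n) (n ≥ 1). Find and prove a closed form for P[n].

Claim: P[n] = n^2 − n − 1.

Base case: P[1] = -1, and 1^2 − 1 − 1 = -1.
Assume P[j] = j^2 − j − 1.
Then P[j+1] = P[j] + (2j) = (j^2 − j − 1) + (2j) = j^2 + j − 1,
and (j+1)^2 − (j+1) − 1 = j^2 + j − 1.
This completes the inductive step, so P[n] = n^2 − n − 1 for all n ≥ 1.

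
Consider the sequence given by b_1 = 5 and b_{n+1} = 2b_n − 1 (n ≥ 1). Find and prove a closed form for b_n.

Claim: b_n = 2^{n+1} + 1.

Base case: b_1 = 5, and 2^{1+1} + 1 = 4 + 1 = 5.
Assume b_j = 2^{j+1} + 1 for some j ≥ 1.
Then b_{j+1} = 2b_j − 1 = 2·(2^{j+1} + 1) − 1 = 2^{j+2} + 2 − 1 = 2^{j+2} + 1.
So the formula holds for j+1, and by induction b_n = 2^{n+1} + 1 for all n ≥ 1.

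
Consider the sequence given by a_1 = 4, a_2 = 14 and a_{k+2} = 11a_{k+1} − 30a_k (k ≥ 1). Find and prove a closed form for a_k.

Claim: a_k = 2·5^k − 6^k.

Base cases: a_1 = 4 and 2·5^1 − 6^1 = 4; a_2 = 14 and 2·5^2 − 6^2 = 14.
Assume a_j = 2·5^j − 6^j for all 1 ≤ j ≤ r, where r ≥ 2.
Then a_{r+1} = 11a_r − 30a_{r−1} = 11·(2·5^r − 6^r) − 30·(2·5^{r−1} − 6^{r−1}) = 2·(11·5 − 30)5^{r−1} − (11·6 − 30)6^{r−1} = 50·5^{r−1} − 36·6^{r−1} = 2·5^{r+1} − 6^{r+1}.
So the formula holds for r+1, and by strong induction a_k = 2·5^k − 6^k for all k ≥ 1.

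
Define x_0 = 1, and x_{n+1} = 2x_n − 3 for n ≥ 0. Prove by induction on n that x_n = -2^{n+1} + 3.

Base case: x_0 = 1, and -2^{0+1} + 3 = -2 + 3 = 1.
Assume x_k = -2^{k+1} + 3 for some k ≥ 0.
Then x_{k+1} = 2x_k − 3 = 2·(-2^{k+1} + 3) − 3 = -2^{k+2} + 6 − 3 = -2^{k+2} + 3.
By induction, x_n = -2^{n+1} + 3 for all n ≥ 0.

x_n = -2^{n+1} + 3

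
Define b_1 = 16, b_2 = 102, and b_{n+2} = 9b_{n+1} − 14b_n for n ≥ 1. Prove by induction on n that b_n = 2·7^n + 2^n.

Base cases: b_1 = 16 and 2·7^1 + 2^1 = 16; b_2 = 102 and 2·7^2 + 2^2 = 102.
Assume b_i = 2·7^i + 2^i for all 1 ≤ i ≤ j, where j ≥ 2.
Then b_{j+1} = 9b_j − 14b_{j−1} = 9·(2·7^j + 2^j) − 14·(2·7^{j−1} + 2^{j−1}) = 2·(9·7 − 14)7^{j−1} + (9·2 − 14)2^{j−1} = 98·7^{j−1} + 4·2^{j−1} = 2·7^{j+1} + 2^{j+1}.
So the formula holds for j+1, and by strong induction b_n = 2·7^n + 2^n for all n ≥ 1.

b_n = 2·7^n + 2^n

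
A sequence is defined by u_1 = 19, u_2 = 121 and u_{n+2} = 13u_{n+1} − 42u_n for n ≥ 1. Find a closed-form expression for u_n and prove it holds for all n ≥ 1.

Claim: u_n = 7^n + 2·6^n.

Base cases: u_1 = 19 and 7^1 + 2·6^1 = 19; u_2 = 121 and 7^2 + 2·6^2 = 121.
Assume u_j = 7^j + 2·6^j for all 1 ≤ j ≤ m, where m ≥ 2.
Then u_{m+1} = 13u_m − 42u_{m−1} = 13·(7^m + 2·6^m) − 42·(7^{m−1} + 2·6^{m−1}) = (13·7 − 42)7^{m−1} + 2·(13·6 − 42)6^{m−1} = 49·7^{m−1} + 72·6^{m−1} = 7^{m+1} + 2·6^{m+1}.
By strong induction, u_n = 7^n + 2·6^n for all n ≥ 1.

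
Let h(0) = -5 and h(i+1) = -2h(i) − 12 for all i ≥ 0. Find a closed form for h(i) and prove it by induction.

Claim: h(i) = -(-2)^i − 4.

Base case: h(0) = -5, and -(-2)^0 − 4 = -1 − 4 = -5.
Assume h(j) = -(-2)^j − 4 for some j ≥ 0.
Then h(j+1) = -2h(j) − 12 = -2·(-(-2)^j − 4) − 12 = 2·(-2)^j + 8 − 12 = -(-2)^{j+1} − 4.
This completes the inductive step, so h(i) = -(-2)^i − 4 for all i ≥ 0.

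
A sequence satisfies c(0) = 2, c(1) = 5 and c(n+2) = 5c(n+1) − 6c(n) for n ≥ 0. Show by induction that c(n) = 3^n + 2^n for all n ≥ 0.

Base cases: c(0) = 2 and 3^0 + 2^0 = 2; c(1) = 5 and 3^1 + 2^1 = 5.
Assume c(j) = 3^j + 2^j for all 0 ≤ j ≤ r, where r ≥ 1.
Then c(r+1) = 5c(r) − 6c(r−1) = 5·(3^r + 2^r) − 6·(3^{r−1} + 2^{r−1}) = (5·3 − 6)3^{r−1} + (5·2 − 6)2^{r−1} = 9·3^{r−1} + 4·2^{r−1} = 3^{r+1} + 2^{r+1}.
By strong induction, c(n) = 3^n + 2^n for all n ≥ 0.

c(n) = 3^n + 2^n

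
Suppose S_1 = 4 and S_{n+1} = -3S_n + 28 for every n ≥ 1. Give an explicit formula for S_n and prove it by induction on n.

Claim: S_n = (-3)^n + 7.

Base case: S_1 = 4, and (-3)^1 + 7 = -3 + 7 = 4.
Assume S_j = (-3)^j + 7 for some j ≥ 1.
Then S_{j+1} = -3S_j + 28 = -3·((-3)^j + 7) + 28 = -3·(-3)^j − 21 + 28 = (-3)^{j+1} + 7.
So the formula holds for j+1, and by induction S_n = (-3)^n + 7 for all n ≥ 1.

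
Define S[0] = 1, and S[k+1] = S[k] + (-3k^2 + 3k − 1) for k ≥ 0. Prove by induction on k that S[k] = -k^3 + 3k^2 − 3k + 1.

Base case: S[0] = 1, and -0^3 + 3·0^2 − 3·0 + 1 = 1.
Assume S[j] = -j^3 + 3j^2 − 3j + 1.
Then S[j+1] = S[j] + (-3j^2 + 3j − 1) = (-j^3 + 3j^2 − 3j + 1) + (-3j^2 + 3j − 1) = -j^3,
and -(j+1)^3 + 3·(j+1)^2 − 3·(j+1) + 1 = -j^3.
By induction, S[k] = -k^3 + 3k^2 − 3k + 1 for all k ≥ 0.

S[k] = -k^3 + 3k^2 − 3k + 1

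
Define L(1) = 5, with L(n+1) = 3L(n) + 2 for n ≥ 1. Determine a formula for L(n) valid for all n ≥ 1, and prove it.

Claim: L(n) = 2·3^n − 1.

Base case: L(1) = 5, and 2·3^1 − 1 = 6 − 1 = 5.
Assume L(r) = 2·3^r − 1 for some r ≥ 1.
Then L(r+1) = 3L(r) + 2 = 3·(2·3^r − 1) + 2 = 6·3^r − 3 + 2 = 2·3^{r+1} − 1.
Hence L(n) = 2·3^n − 1 for every n ≥ 1, by induction.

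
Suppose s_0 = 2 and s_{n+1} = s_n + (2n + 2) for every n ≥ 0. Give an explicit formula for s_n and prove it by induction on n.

Claim: s_n = n^2 + n + 2.

Base case: s_0 = 2, and 0^2 + 0 + 2 = 2.
Assume s_j = j^2 + j + 2.
Then s_{j+1} = s_j + (2j + 2) = (j^2 + j + 2) + (2j + 2) = j^2 + 3j + 4,
and (j+1)^2 + (j+1) + 2 = j^2 + 3j + 4.
Hence s_n = n^2 + n + 2 for every n ≥ 0, by induction.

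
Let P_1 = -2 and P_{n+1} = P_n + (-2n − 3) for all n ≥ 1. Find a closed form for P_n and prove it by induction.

Claim: P_n = -n^2 − 2n + 1.

Base case: P_1 = -2, and -1^2 − 2·1 + 1 = -2.
Assume P_k = -k^2 − 2k + 1.
Then P_{k+1} = P_k + (-2k − 3) = (-k^2 − 2k + 1) + (-2k − 3) = -k^2 − 4k − 2,
and -(k+1)^2 − 2·(k+1) + 1 = -k^2 − 4k − 2.
This completes the inductive step, so P_n = -n^2 − 2n + 1 for all n ≥ 1.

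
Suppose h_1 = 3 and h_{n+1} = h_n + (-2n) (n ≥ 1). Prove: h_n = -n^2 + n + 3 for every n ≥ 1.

Base case: h_1 = 3, and -1^2 + 1 + 3 = 3.
Assume h_m = -m^2 + m + 3.
Then h_{m+1} = h_m + (-2m) = (-m^2 + m + 3) + (-2m) = -m^2 − m + 3,
and -(m+1)^2 + (m+1) + 3 = -m^2 − m + 3.
This completes the inductive step, so h_n = -n^2 + n + 3 for all n ≥ 1.

h_n = -n^2 + n + 3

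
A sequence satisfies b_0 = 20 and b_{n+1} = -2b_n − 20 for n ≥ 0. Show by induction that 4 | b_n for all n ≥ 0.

Base case: b_0 = 20 = 4·5, so 4 | b_0.
Assume 4 | b_k, so b_k = 4t for some integer t.
Then b_{k+1} = -2b_k − 20 = -2·(4t) − 20 = 4(-2t − 5), so 4 | b_{k+1}.
Hence 4 | b_n for every n ≥ 0, by induction.

4 | b_n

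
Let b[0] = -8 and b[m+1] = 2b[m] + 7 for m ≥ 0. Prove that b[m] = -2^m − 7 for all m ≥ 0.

Base case: b[0] = -8, and -2^0 − 7 = -1 − 7 = -8.
Assume b[j] = -2^j − 7 for some j ≥ 0.
Then b[j+1] = 2b[j] + 7 = 2·(-2^j − 7) + 7 = -2^{j+1} − 14 + 7 = -2^{j+1} − 7.
This completes the inductive step, so b[m] = -2^m − 7 for all m ≥ 0.

b[m] = -2^m − 7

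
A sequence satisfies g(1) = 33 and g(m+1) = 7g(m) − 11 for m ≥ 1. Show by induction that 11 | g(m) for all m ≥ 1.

Base case: g(1) = 33 = 11·3, so 11 | g(1).
Assume 11 | g(k), so g(k) = 11t for some integer t.
Then g(k+1) = 7g(k) − 11 = 7·(11t) − 11 = 11(7t − 1), so 11 | g(k+1).
This completes the inductive step, so 11 | g(m) for all m ≥ 1.

11 | g(m)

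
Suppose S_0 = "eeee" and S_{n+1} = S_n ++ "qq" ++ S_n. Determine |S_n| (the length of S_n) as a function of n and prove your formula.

Claim: |S_n| = 6·2^n − 2.

Base case: |S_0| = 4, and 6·2^0 − 2 = 4.
Assume |S_j| = 6·2^j − 2.
Then |S_{j+1}| = |S_j| + 2 + |S_j| = 2|S_j| + 2 = 2(6·2^j − 2) + 2 = 6·2^{j+1} − 4 + 2 = 6·2^{j+1} − 2.
By induction, |S_n| = 6·2^n − 2 for all n ≥ 0.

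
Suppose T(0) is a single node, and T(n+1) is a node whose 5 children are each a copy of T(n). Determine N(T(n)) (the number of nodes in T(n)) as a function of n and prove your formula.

Claim: N(T(n)) = (5^{n+1} − 1)/4.

Base case: N(T(0)) = 1, and (5^{0+1} − 1)/4 = 1.
Assume N(T(j)) = (5^{j+1} − 1)/4.
Then N(T(j+1)) = 1 + 5N(T(j)) = 1 + 5·(5^{j+1} − 1)/4 = 1 + (5^{j+2} − 5)/4 = (4 + 5^{j+2} − 5)/4 = (5^{j+2} − 1)/4.
So the formula holds for j+1, and by induction N(T(n)) = (5^{n+1} − 1)/4 for all n ≥ 0.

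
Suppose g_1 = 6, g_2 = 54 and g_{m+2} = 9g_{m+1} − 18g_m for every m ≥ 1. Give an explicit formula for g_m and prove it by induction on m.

Claim: g_m = 2·6^m − 2·3^m.

Base cases: g_1 = 6 and 2·6^1 − 2·3^1 = 6; g_2 = 54 and 2·6^2 − 2·3^2 = 54.
Assume g_i = 2·6^i − 2·3^i for all 1 ≤ i ≤ j, where j ≥ 2.
Then g_{j+1} = 9g_j − 18g_{j−1} = 9·(2·6^j − 2·3^j) − 18·(2·6^{j−1} − 2·3^{j−1}) = 2·(9·6 − 18)6^{j−1} − 2·(9·3 − 18)3^{j−1} = 72·6^{j−1} − 18·3^{j−1} = 2·6^{j+1} − 2·3^{j+1}.
Hence g_m = 2·6^m − 2·3^m for every m ≥ 1, by strong induction.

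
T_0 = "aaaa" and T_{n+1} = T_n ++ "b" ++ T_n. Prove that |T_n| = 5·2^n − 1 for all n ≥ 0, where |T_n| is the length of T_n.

Base case: |T_0| = 4, and 5·2^0 − 1 = 4.
Assume |T_k| = 5·2^k − 1.
Then |T_{k+1}| = |T_k| + 1 + |T_k| = 2|T_k| + 1 = 2(5·2^k − 1) + 1 = 5·2^{k+1} − 2 + 1 = 5·2^{k+1} − 1.
By induction, |T_n| = 5·2^n − 1 for all n ≥ 0.

|T_n| = 5·2^n − 1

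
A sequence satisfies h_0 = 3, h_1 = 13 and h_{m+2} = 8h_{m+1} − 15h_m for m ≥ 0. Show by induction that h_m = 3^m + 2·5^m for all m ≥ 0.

Base cases: h_0 = 3 and 3^0 + 2·5^0 = 3; h_1 = 13 and 3^1 + 2·5^1 = 13.
Assume h_j = 3^j + 2·5^j for all 0 ≤ j ≤ r, where r ≥ 1.
Then h_{r+1} = 8h_r − 15h_{r−1} = 8·(3^r + 2·5^r) − 15·(3^{r−1} + 2·5^{r−1}) = (8·3 − 15)3^{r−1} + 2·(8·5 − 15)5^{r−1} = 9·3^{r−1} + 50·5^{r−1} = 3^{r+1} + 2·5^{r+1}.
So the formula holds for r+1, and by strong induction h_m = 3^m + 2·5^m for all m ≥ 0.

h_m = 3^m + 2·5^m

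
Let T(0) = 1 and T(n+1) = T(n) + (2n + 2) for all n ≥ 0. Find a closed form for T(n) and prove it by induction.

Claim: T(n) = n^2 + n + 1.

Base case: T(0) = 1, and 0^2 + 0 + 1 = 1.
Assume T(j) = j^2 + j + 1.
Then T(j+1) = T(j) + (2j + 2) = (j^2 + j + 1) + (2j + 2) = j^2 + 3j + 3,
and (j+1)^2 + (j+1) + 1 = j^2 + 3j + 3.
Hence T(n) = n^2 + n + 1 for every n ≥ 0, by induction.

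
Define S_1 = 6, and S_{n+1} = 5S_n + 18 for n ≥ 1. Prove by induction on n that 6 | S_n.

Base case: S_1 = 6 = 6·1, so 6 | S_1.
Assume 6 | S_r, so S_r = 6t for some integer t.
Then S_{r+1} = 5S_r + 18 = 5·(6t) + 18 = 6(5t + 3), so 6 | S_{r+1}.
This completes the inductive step, so 6 | S_n for all n ≥ 1.

6 | S_n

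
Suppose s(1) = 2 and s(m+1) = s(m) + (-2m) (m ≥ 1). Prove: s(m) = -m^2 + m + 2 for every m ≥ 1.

Base case: s(1) = 2, and -1^2 + 1 + 2 = 2.
Assume s(r) = -r^2 + r + 2.
Then s(r+1) = s(r) + (-2r) = (-r^2 + r + 2) + (-2r) = -r^2 − r + 2,
and -(r+1)^2 + (r+1) + 2 = -r^2 − r + 2.
This completes the inductive step, so s(m) = -m^2 + m + 2 for all m ≥ 1.

s(m) = -m^2 + m + 2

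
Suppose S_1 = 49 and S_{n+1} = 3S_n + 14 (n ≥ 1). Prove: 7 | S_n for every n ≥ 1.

Base case: S_1 = 49 = 7·7, so 7 | S_1.
Assume 7 | S_m, so S_m = 7t for some integer t.
Then S_{m+1} = 3S_m + 14 = 3·(7t) + 14 = 7(3t + 2), so 7 | S_{m+1}.
This completes the inductive step, so 7 | S_n for all n ≥ 1.

7 | S_n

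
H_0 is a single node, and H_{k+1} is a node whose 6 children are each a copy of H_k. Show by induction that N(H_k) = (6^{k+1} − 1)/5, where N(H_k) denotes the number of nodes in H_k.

Base case: N(H_0) = 1, and (6^{0+1} − 1)/5 = 1.
Assume N(H_r) = (6^{r+1} − 1)/5.
Then N(H_{r+1}) = 1 + 6N(H_r) = 1 + 6·(6^{r+1} − 1)/5 = 1 + (6^{r+2} − 6)/5 = (5 + 6^{r+2} − 6)/5 = (6^{r+2} − 1)/5.
Hence N(H_k) = (6^{k+1} − 1)/5 for every k ≥ 0, by induction.

N(H_k) = (6^{k+1} − 1)/5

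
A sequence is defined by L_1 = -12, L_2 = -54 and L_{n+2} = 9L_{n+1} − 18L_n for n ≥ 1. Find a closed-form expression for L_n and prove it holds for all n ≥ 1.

Claim: L_n = -6^n − 2·3^n.

Base cases: L_1 = -12 and -6^1 − 2·3^1 = -12; L_2 = -54 and -6^2 − 2·3^2 = -54.
Assume L_j = -6^j − 2·3^j for all 1 ≤ j ≤ r, where r ≥ 2.
Then L_{r+1} = 9L_r − 18L_{r−1} = 9·(-6^r − 2·3^r) − 18·(-6^{r−1} − 2·3^{r−1}) = -(9·6 − 18)6^{r−1} − 2·(9·3 − 18)3^{r−1} = -36·6^{r−1} − 18·3^{r−1} = -6^{r+1} − 2·3^{r+1}.
Hence L_n = -6^n − 2·3^n for every n ≥ 1, by strong induction.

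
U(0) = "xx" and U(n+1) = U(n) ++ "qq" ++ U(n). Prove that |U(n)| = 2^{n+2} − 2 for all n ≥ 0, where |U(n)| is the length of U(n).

Base case: |U(0)| = 2, and 2^{0+2} − 2 = 2.
Assume |U(j)| = 2^{j+2} − 2.
Then |U(j+1)| = |U(j)| + 2 + |U(j)| = 2|U(j)| + 2 = 2(2^{j+2} − 2) + 2 = 2^{j+3} − 4 + 2 = 2^{j+3} − 2.
So the formula holds for j+1, and by induction |U(n)| = 2^{n+2} − 2 for all n ≥ 0.

|U(n)| = 2^{n+2} − 2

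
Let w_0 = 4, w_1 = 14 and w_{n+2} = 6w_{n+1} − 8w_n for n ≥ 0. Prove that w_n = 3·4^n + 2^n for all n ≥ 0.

Base cases: w_0 = 4 and 3·4^0 + 2^0 = 4; w_1 = 14 and 3·4^1 + 2^1 = 14.
Assume w_j = 3·4^j + 2^j for all 0 ≤ j ≤ m, where m ≥ 1.
Then w_{m+1} = 6w_m − 8w_{m−1} = 6·(3·4^m + 2^m) − 8·(3·4^{m−1} + 2^{m−1}) = 3·(6·4 − 8)4^{m−1} + (6·2 − 8)2^{m−1} = 48·4^{m−1} + 4·2^{m−1} = 3·4^{m+1} + 2^{m+1}.
So the formula holds for m+1, and by strong induction w_n = 3·4^n + 2^n for all n ≥ 0.

w_n = 3·4^n + 2^n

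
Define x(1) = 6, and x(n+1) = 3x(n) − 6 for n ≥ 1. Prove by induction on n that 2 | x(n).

Base case: x(1) = 6 = 2·3, so 2 | x(1).
Assume 2 | x(r), so x(r) = 2t for some integer t.
Then x(r+1) = 3x(r) − 6 = 3·(2t) − 6 = 2(3t − 3), so 2 | x(r+1).
By induction, 2 | x(n) for all n ≥ 1.

2 | x(n)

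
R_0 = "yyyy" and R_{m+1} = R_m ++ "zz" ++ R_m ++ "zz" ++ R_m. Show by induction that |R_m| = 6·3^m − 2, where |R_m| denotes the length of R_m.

Base case: |R_0| = 4, and 6·3^0 − 2 = 4.
Assume |R_k| = 6·3^k − 2.
Then |R_{k+1}| = 3|R_k| + 4 = 3(6·3^k − 2) + 4 = 6·3^{k+1} − 6 + 4 = 6·3^{k+1} − 2.
So the formula holds for k+1, and by induction |R_m| = 6·3^m − 2 for all m ≥ 0.

|R_m| = 6·3^m − 2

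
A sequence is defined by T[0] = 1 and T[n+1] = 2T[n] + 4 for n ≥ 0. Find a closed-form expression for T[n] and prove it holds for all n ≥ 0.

Claim: T[n] = 5·2^n − 4.

Base case: T[0] = 1, and 5·2^0 − 4 = 5 − 4 = 1.
Assume T[m] = 5·2^m − 4 for some m ≥ 0.
Then T[m+1] = 2T[m] + 4 = 2·(5·2^m − 4) + 4 = 10·2^m − 8 + 4 = 5·2^{m+1} − 4.
Hence T[n] = 5·2^n − 4 for every n ≥ 0, by induction.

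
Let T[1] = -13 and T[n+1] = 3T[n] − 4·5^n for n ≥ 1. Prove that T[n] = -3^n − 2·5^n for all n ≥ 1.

Base case: T[1] = -13, and -3^1 − 2·5^1 = -3 − 10 = -13.
Assume T[k] = -3^k − 2·5^k for some k ≥ 1.
Then T[k+1] = 3T[k] − 4·5^k = 3·(-3^k − 2·5^k) − 4·5^k = -3^{k+1} − 6·5^k − 4·5^k = -3^{k+1} − 10·5^k = -3^{k+1} − 2·5^{k+1}.
So the formula holds for k+1, and by induction T[n] = -3^n − 2·5^n for all n ≥ 1.

T[n] = -3^n − 2·5^n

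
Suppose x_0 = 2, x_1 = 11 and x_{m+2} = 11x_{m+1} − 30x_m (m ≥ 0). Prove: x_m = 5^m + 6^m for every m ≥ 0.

Base cases: x_0 = 2 and 5^0 + 6^0 = 2; x_1 = 11 and 5^1 + 6^1 = 11.
Assume x_i = 5^i + 6^i for all 0 ≤ i ≤ j, where j ≥ 1.
Then x_{j+1} = 11x_j − 30x_{j−1} = 11·(5^j + 6^j) − 30·(5^{j−1} + 6^{j−1}) = (11·5 − 30)5^{j−1} + (11·6 − 30)6^{j−1} = 25·5^{j−1} + 36·6^{j−1} = 5^{j+1} + 6^{j+1}.
So the formula holds for j+1, and by strong induction x_m = 5^m + 6^m for all m ≥ 0.

x_m = 5^m + 6^m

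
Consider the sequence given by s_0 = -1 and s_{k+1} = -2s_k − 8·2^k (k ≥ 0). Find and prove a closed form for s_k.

Claim: s_k = (-2)^k − 2·2^k.

Base case: s_0 = -1, and (-2)^0 − 2·2^0 = 1 − 2 = -1.
Assume s_r = (-2)^r − 2·2^r for some r ≥ 0.
Then s_{r+1} = -2s_r − 8·2^r = -2·((-2)^r − 2·2^r) − 8·2^r = (-2)^{r+1} + 4·2^r − 8·2^r = (-2)^{r+1} − 4·2^r = (-2)^{r+1} − 2·2^{r+1}.
Hence s_k = (-2)^k − 2·2^k for every k ≥ 0, by induction.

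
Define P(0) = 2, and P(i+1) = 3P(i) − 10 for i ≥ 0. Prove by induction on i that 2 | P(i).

Base case: P(0) = 2 = 2·1, so 2 | P(0).
Assume 2 | P(j), so P(j) = 2t for some integer t.
Then P(j+1) = 3P(j) − 10 = 3·(2t) − 10 = 2(3t − 5), so 2 | P(j+1).
This completes the inductive step, so 2 | P(i) for all i ≥ 0.

2 | P(i)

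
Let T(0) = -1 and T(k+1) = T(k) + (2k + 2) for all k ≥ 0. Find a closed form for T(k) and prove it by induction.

Claim: T(k) = k^2 + k − 1.

Base case: T(0) = -1, and 0^2 + 0 − 1 = -1.
Assume T(j) = j^2 + j − 1.
Then T(j+1) = T(j) + (2j + 2) = (j^2 + j − 1) + (2j + 2) = j^2 + 3j + 1,
and (j+1)^2 + (j+1) − 1 = j^2 + 3j + 1.
This completes the inductive step, so T(k) = k^2 + k − 1 for all k ≥ 0.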